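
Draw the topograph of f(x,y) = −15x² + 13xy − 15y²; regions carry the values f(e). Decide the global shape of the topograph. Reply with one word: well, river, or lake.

D = b²−4ac = 13² − 4·(-15)·(-15) = -731
D < 0 ⇒ definite ⇒ every region one sign ⇒ single well

well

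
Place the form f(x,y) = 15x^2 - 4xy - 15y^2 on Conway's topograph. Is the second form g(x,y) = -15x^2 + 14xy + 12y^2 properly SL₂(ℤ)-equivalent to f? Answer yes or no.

D₁ = 916, D₂ = 916
river cycle of f (length 10): (-15, 4, 15), (15, 26, -4), (-4, 30, 1), (1, 30, -4), (-4, 26, 15), (15, 4, -15), (-15, 26, 4), (4, 30, -1), (-1, 30, 4), (4, 26, -15)
river cycle of g (length 18): (12, 10, -17), (-17, 24, 5), (5, 26, -12), (-12, 22, 9), (9, 14, -20), (-20, 26, 3), (3, 28, -11), (-11, 16, 15), (15, 14, -12), (-12, 10, 17), … (8 more)
cycles differ ⇒ inequivalent

no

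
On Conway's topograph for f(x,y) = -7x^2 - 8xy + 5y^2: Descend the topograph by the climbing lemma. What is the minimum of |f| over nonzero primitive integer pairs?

descent: ρ → (5,8,-7)  [lands on river]
river: ρ → (-7,6,6)
river: ρ → (6,6,-7)
river: ρ → (-7,8,5)
river: ρ → (5,12,-3)
river: ρ → (-3,12,5)
closes: descent 1, river 6
min |a| on river = 3

3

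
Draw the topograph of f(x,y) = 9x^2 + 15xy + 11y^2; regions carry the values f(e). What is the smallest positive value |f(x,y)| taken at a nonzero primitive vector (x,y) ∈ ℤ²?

translate: b→-3 (≡15 mod 18), so (9,15,11)→(9,-3,5)
flip: (9,-3,5)→(5,3,9)
reduced (well bottom): (5,3,9) with a≤c, −a<b≤a
well minimum = a = 5

5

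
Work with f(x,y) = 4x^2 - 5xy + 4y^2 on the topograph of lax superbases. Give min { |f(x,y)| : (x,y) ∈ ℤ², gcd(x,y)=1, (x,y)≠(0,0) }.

translate: b→3 (≡-5 mod 8), so (4,-5,4)→(4,3,3)
flip: (4,3,3)→(3,-3,4)
translate: b→3 (≡-3 mod 6), so (3,-3,4)→(3,3,4)
reduced (well bottom): (3,3,4) with a≤c, −a<b≤a
well minimum = a = 3

3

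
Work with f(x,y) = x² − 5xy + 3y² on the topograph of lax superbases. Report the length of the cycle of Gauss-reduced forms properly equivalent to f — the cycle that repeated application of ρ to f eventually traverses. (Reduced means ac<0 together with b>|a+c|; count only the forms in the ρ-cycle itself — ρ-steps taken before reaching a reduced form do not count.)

D = 13, ⌊√D⌋ = 3
descent: ρ → (3,-1,-1)
descent: ρ → (-1,3,1)  [lands on river]
river: ρ → (1,3,-1)
ρ-cycle length = 2 (tail of 2 descent steps not counted)

2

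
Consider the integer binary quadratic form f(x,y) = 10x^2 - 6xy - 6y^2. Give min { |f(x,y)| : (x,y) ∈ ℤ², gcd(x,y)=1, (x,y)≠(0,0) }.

descent: ρ → (-6,6,10)  [lands on river]
river: ρ → (10,14,-2)
river: ρ → (-2,14,10)
river: ρ → (10,6,-6)
closes: descent 1, river 4
min |a| on river = 2

2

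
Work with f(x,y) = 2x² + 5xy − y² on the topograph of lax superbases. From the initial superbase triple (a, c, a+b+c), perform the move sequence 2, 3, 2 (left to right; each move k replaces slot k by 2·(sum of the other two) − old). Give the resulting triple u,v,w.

start (2,-1,6) = (f(1,0),f(0,1),f(1,1))
replace slot 2: 2·(2+6) − (-1) = 17 → (2,17,6)
replace slot 3: 2·(2+17) − 6 = 32 → (2,17,32)
replace slot 2: 2·(2+32) − 17 = 51 → (2,51,32)

2,51,32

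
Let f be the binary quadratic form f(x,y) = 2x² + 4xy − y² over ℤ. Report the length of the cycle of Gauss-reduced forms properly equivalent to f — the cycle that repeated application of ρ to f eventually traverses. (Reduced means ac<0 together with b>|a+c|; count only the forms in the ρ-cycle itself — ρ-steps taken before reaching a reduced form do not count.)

D = 24, ⌊√D⌋ = 4
river: ρ → (-1,4,2)
river: ρ → (2,4,-1)
ρ-cycle length = 2 (tail of 0 descent steps not counted)

2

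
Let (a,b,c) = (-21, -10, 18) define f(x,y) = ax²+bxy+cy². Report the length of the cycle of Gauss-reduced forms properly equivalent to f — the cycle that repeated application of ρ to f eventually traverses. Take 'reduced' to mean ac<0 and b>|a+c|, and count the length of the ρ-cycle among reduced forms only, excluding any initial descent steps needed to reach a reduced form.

D = 1612, ⌊√D⌋ = 40
descent: ρ → (18,10,-21)  [lands on river]
river: ρ → (-21,32,7)
river: ρ → (7,38,-6)
river: ρ → (-6,34,19)
river: ρ → (19,4,-21)
river: ρ → (-21,38,2)
river: ρ → (2,38,-21)
river: ρ → (-21,4,19)
river: ρ → (19,34,-6)
river: ρ → (-6,38,7)
river: ρ → (7,32,-21)
river: ρ → (-21,10,18)
river: ρ → (18,26,-13)
river: ρ → (-13,26,18)
ρ-cycle length = 14 (tail of 1 descent step not counted)

14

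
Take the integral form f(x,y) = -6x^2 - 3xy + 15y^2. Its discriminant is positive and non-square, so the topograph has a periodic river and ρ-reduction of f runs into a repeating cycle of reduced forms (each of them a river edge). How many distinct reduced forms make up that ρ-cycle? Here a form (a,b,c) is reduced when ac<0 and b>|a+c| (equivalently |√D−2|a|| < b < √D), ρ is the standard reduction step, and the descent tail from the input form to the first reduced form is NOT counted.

D = 369, ⌊√D⌋ = 19
descent: ρ → (15,3,-6)
descent: ρ → (-6,9,12)  [lands on river]
river: ρ → (12,15,-3)
river: ρ → (-3,15,12)
river: ρ → (12,9,-6)
river: ρ → (-6,15,6)
river: ρ → (6,9,-12)
river: ρ → (-12,15,3)
river: ρ → (3,15,-12)
river: ρ → (-12,9,6)
river: ρ → (6,15,-6)
ρ-cycle length = 10 (tail of 2 descent steps not counted)

10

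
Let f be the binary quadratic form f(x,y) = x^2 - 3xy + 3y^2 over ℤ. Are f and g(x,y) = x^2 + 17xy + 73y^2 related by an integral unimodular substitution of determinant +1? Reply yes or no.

D₁ = -3, D₂ = -3
f: translate: b→1 (≡-3 mod 2), so (1,-3,3)→(1,1,1)
f: reduced (well bottom): (1,1,1) with a≤c, −a<b≤a
g: translate: b→1 (≡17 mod 2), so (1,17,73)→(1,1,1)
g: reduced (well bottom): (1,1,1) with a≤c, −a<b≤a
reduced forms (1, 1, 1) vs (1, 1, 1) ⇒ equivalent

yes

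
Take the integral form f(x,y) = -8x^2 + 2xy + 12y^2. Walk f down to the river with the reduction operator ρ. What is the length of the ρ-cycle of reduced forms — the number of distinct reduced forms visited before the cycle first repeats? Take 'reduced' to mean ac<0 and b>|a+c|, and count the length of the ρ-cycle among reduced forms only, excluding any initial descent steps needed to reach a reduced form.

D = 388, ⌊√D⌋ = 19
descent: ρ → (12,-2,-8)
descent: ρ → (-8,18,2)  [lands on river]
river: ρ → (2,18,-8)
river: ρ → (-8,14,6)
river: ρ → (6,10,-12)
river: ρ → (-12,14,4)
river: ρ → (4,18,-4)
river: ρ → (-4,14,12)
river: ρ → (12,10,-6)
river: ρ → (-6,14,8)
river: ρ → (8,18,-2)
river: ρ → (-2,18,8)
river: ρ → (8,14,-6)
river: ρ → (-6,10,12)
river: ρ → (12,14,-4)
river: ρ → (-4,18,4)
river: ρ → (4,14,-12)
river: ρ → (-12,10,6)
river: ρ → (6,14,-8)
ρ-cycle length = 18 (tail of 2 descent steps not counted)

18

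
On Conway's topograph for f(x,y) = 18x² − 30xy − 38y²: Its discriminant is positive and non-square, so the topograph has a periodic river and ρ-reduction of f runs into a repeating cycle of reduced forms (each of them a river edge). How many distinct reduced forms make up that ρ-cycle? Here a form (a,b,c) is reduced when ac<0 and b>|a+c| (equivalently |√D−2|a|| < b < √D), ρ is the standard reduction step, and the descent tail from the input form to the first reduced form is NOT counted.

D = 3636, ⌊√D⌋ = 60
descent: ρ → (-38,30,18)  [lands on river]
river: ρ → (18,42,-26)
river: ρ → (-26,10,34)
river: ρ → (34,58,-2)
river: ρ → (-2,58,34)
river: ρ → (34,10,-26)
river: ρ → (-26,42,18)
river: ρ → (18,30,-38)
river: ρ → (-38,46,10)
river: ρ → (10,54,-18)
river: ρ → (-18,54,10)
river: ρ → (10,46,-38)
ρ-cycle length = 12 (tail of 1 descent step not counted)

12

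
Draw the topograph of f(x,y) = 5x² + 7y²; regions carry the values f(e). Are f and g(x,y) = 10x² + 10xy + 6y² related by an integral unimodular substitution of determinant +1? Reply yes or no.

D₁ = -140, D₂ = -140
f: reduced (well bottom): (5,0,7) with a≤c, −a<b≤a
g: flip: (10,10,6)→(6,-10,10)
g: translate: b→2 (≡-10 mod 12), so (6,-10,10)→(6,2,6)
g: reduced (well bottom): (6,2,6) with a≤c, −a<b≤a
reduced forms (5, 0, 7) vs (6, 2, 6) ⇒ inequivalent

no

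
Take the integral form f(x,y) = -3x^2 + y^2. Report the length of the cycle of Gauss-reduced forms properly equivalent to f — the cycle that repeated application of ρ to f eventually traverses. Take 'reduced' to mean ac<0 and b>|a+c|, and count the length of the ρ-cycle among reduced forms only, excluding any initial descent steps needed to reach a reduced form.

D = 12, ⌊√D⌋ = 3
descent: ρ → (1,2,-2)  [lands on river]
river: ρ → (-2,2,1)
ρ-cycle length = 2 (tail of 1 descent step not counted)

2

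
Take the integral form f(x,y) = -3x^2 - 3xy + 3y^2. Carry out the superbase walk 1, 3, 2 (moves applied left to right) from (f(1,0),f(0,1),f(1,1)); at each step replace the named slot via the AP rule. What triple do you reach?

start (-3,3,-3) = (f(1,0),f(0,1),f(1,1))
replace slot 1: 2·(3+(-3)) − (-3) = 3 → (3,3,-3)
replace slot 3: 2·(3+3) − (-3) = 15 → (3,3,15)
replace slot 2: 2·(3+15) − 3 = 33 → (3,33,15)

3,33,15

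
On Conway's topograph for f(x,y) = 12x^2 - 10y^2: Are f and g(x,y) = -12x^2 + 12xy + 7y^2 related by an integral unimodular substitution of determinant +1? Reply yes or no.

D₁ = 480, D₂ = 480
river cycle of f (length 2): (-10, 20, 2), (2, 20, -10)
river cycle of g (length 4): (7, 16, -8), (-8, 16, 7), (7, 12, -12), (-12, 12, 7)
cycles differ ⇒ inequivalent

no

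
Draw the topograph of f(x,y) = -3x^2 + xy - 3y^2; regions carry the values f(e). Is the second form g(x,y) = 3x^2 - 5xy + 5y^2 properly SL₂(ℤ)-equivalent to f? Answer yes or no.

D₁ = -35, D₂ = -35
f is negative-definite; reduce −f:
−f: flip: (3,-1,3)→(3,1,3)
−f: reduced (well bottom): (3,1,3) with a≤c, −a<b≤a
flip sign back: reduced form of f is (-3,-1,-3)
g: translate: b→1 (≡-5 mod 6), so (3,-5,5)→(3,1,3)
g: reduced (well bottom): (3,1,3) with a≤c, −a<b≤a
reduced forms (-3, -1, -3) vs (3, 1, 3) ⇒ inequivalent

no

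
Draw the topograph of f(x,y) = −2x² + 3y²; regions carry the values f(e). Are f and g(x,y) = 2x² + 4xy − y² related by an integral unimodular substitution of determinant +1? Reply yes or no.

D₁ = 24, D₂ = 24
river cycle of f (length 2): (-2, 4, 1), (1, 4, -2)
river cycle of g (length 2): (-1, 4, 2), (2, 4, -1)
cycles differ ⇒ inequivalent

no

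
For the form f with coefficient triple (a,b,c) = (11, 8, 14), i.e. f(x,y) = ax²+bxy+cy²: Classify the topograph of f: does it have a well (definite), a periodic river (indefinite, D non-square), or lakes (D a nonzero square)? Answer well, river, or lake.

D = b²−4ac = 8² − 4·11·14 = -552
D < 0 ⇒ definite ⇒ every region one sign ⇒ single well

well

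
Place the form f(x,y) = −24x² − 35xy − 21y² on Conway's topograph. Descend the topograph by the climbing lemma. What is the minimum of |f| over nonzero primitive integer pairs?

translate: b→-13 (≡35 mod 48), so (24,35,21)→(24,-13,10)
flip: (24,-13,10)→(10,13,24)
translate: b→-7 (≡13 mod 20), so (10,13,24)→(10,-7,21)
reduced (well bottom): (10,-7,21) with a≤c, −a<b≤a
well minimum |f| = |-10| = 10 (negative-definite)

10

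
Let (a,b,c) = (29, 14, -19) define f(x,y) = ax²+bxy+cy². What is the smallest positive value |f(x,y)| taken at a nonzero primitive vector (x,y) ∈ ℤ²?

river: ρ → (-19,24,24)
river: ρ → (24,24,-19)
river: ρ → (-19,14,29)
river: ρ → (29,44,-4)
river: ρ → (-4,44,29)
river: ρ → (29,14,-19)
closes: descent 0, river 6
min |a| on river = 4

4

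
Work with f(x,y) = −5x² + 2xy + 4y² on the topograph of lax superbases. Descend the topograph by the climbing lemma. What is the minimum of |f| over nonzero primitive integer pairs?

river: ρ → (4,6,-3)
river: ρ → (-3,6,4)
river: ρ → (4,2,-5)
river: ρ → (-5,8,1)
river: ρ → (1,8,-5)
river: ρ → (-5,2,4)
closes: descent 0, river 6
min |a| on river = 1

1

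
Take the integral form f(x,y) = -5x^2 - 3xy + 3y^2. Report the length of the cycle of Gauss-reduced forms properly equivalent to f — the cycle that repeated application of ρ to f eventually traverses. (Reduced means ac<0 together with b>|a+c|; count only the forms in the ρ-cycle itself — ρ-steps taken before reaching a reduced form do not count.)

D = 69, ⌊√D⌋ = 8
descent: ρ → (3,3,-5)  [lands on river]
river: ρ → (-5,7,1)
river: ρ → (1,7,-5)
river: ρ → (-5,3,3)
ρ-cycle length = 4 (tail of 1 descent step not counted)

4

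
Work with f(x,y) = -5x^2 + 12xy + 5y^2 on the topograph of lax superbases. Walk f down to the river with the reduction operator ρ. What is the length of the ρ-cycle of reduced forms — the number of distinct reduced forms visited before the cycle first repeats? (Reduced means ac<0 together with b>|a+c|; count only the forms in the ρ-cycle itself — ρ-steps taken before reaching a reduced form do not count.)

D = 244, ⌊√D⌋ = 15
river: ρ → (5,8,-9)
river: ρ → (-9,10,4)
river: ρ → (4,14,-3)
river: ρ → (-3,10,12)
river: ρ → (12,14,-1)
river: ρ → (-1,14,12)
river: ρ → (12,10,-3)
river: ρ → (-3,14,4)
river: ρ → (4,10,-9)
river: ρ → (-9,8,5)
river: ρ → (5,12,-5)
river: ρ → (-5,8,9)
river: ρ → (9,10,-4)
river: ρ → (-4,14,3)
river: ρ → (3,10,-12)
river: ρ → (-12,14,1)
river: ρ → (1,14,-12)
river: ρ → (-12,10,3)
river: ρ → (3,14,-4)
river: ρ → (-4,10,9)
river: ρ → (9,8,-5)
river: ρ → (-5,12,5)
ρ-cycle length = 22 (tail of 0 descent steps not counted)

22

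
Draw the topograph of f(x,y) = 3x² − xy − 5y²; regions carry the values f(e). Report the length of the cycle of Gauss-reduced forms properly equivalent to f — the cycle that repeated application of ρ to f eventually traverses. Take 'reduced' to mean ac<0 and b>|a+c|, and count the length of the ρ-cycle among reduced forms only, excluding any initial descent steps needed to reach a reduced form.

D = 61, ⌊√D⌋ = 7
descent: ρ → (-5,1,3)
descent: ρ → (3,5,-3)  [lands on river]
river: ρ → (-3,7,1)
river: ρ → (1,7,-3)
river: ρ → (-3,5,3)
river: ρ → (3,7,-1)
river: ρ → (-1,7,3)
ρ-cycle length = 6 (tail of 2 descent steps not counted)

6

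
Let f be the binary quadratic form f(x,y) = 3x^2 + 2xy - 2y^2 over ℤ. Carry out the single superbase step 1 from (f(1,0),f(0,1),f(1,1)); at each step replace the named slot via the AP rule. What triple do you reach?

start (3,-2,3) = (f(1,0),f(0,1),f(1,1))
replace slot 1: 2·((-2)+3) − 3 = -1 → (-1,-2,3)

-1,-2,3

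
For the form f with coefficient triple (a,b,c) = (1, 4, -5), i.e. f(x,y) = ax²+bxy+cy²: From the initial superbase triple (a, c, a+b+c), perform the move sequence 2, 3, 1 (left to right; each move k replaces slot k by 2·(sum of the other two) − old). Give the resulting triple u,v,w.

start (1,-5,0) = (f(1,0),f(0,1),f(1,1))
replace slot 2: 2·(1+0) − (-5) = 7 → (1,7,0)
replace slot 3: 2·(1+7) − 0 = 16 → (1,7,16)
replace slot 1: 2·(7+16) − 1 = 45 → (45,7,16)

45,7,16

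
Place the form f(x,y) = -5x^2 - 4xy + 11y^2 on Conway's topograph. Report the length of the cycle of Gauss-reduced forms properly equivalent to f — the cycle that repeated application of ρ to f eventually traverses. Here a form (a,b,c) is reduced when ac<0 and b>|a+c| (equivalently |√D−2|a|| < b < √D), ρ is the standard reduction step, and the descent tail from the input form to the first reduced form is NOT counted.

D = 236, ⌊√D⌋ = 15
descent: ρ → (11,4,-5)
descent: ρ → (-5,6,10)  [lands on river]
river: ρ → (10,14,-1)
river: ρ → (-1,14,10)
river: ρ → (10,6,-5)
river: ρ → (-5,14,2)
river: ρ → (2,14,-5)
ρ-cycle length = 6 (tail of 2 descent steps not counted)

6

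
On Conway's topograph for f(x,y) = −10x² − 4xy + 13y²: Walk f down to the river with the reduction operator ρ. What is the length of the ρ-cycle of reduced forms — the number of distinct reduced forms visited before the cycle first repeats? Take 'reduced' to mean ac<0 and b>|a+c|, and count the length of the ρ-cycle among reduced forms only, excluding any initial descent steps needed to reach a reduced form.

D = 536, ⌊√D⌋ = 23
descent: ρ → (13,4,-10)  [lands on river]
river: ρ → (-10,16,7)
river: ρ → (7,12,-14)
river: ρ → (-14,16,5)
river: ρ → (5,14,-17)
river: ρ → (-17,20,2)
river: ρ → (2,20,-17)
river: ρ → (-17,14,5)
river: ρ → (5,16,-14)
river: ρ → (-14,12,7)
river: ρ → (7,16,-10)
river: ρ → (-10,4,13)
river: ρ → (13,22,-1)
river: ρ → (-1,22,13)
ρ-cycle length = 14 (tail of 1 descent step not counted)

14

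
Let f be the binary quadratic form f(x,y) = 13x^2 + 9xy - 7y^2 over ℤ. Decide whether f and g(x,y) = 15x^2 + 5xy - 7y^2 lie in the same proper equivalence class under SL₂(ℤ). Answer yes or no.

D₁ = 445, D₂ = 445
river cycle of f (length 6): (-7, 19, 3), (3, 17, -13), (-13, 9, 7), (7, 19, -3), (-3, 17, 13), (13, 9, -7)
river cycle of g (length 6): (-7, 9, 13), (13, 17, -3), (-3, 19, 7), (7, 9, -13), (-13, 17, 3), (3, 19, -7)
cycles differ ⇒ inequivalent

no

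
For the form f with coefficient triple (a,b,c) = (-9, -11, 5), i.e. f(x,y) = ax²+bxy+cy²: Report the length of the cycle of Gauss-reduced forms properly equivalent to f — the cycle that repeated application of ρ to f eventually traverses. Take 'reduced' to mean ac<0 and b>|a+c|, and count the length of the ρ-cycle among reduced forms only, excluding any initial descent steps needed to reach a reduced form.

D = 301, ⌊√D⌋ = 17
descent: ρ → (5,11,-9)  [lands on river]
river: ρ → (-9,7,7)
river: ρ → (7,7,-9)
river: ρ → (-9,11,5)
river: ρ → (5,9,-11)
river: ρ → (-11,13,3)
river: ρ → (3,17,-1)
river: ρ → (-1,17,3)
river: ρ → (3,13,-11)
river: ρ → (-11,9,5)
ρ-cycle length = 10 (tail of 1 descent step not counted)

10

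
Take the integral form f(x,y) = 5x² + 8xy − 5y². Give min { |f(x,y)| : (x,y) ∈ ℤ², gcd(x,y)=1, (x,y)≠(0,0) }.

river: ρ → (-5,12,1)
river: ρ → (1,12,-5)
river: ρ → (-5,8,5)
river: ρ → (5,12,-1)
river: ρ → (-1,12,5)
river: ρ → (5,8,-5)
closes: descent 0, river 6
min |a| on river = 1

1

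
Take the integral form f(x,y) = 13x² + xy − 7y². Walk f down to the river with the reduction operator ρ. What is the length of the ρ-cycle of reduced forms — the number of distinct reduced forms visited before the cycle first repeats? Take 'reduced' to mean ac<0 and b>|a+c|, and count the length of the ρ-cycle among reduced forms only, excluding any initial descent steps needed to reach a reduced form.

D = 365, ⌊√D⌋ = 19
descent: ρ → (-7,13,7)  [lands on river]
river: ρ → (7,15,-5)
river: ρ → (-5,15,7)
river: ρ → (7,13,-7)
river: ρ → (-7,15,5)
river: ρ → (5,15,-7)
ρ-cycle length = 6 (tail of 1 descent step not counted)

6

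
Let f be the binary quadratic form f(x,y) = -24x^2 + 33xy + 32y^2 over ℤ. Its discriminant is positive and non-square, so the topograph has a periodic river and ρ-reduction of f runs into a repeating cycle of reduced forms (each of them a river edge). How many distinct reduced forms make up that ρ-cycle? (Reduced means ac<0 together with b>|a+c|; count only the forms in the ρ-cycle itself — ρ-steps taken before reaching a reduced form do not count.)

D = 4161, ⌊√D⌋ = 64
river: ρ → (32,31,-25)
river: ρ → (-25,19,38)
river: ρ → (38,57,-6)
river: ρ → (-6,63,8)
river: ρ → (8,49,-55)
river: ρ → (-55,61,2)
river: ρ → (2,63,-24)
river: ρ → (-24,33,32)
ρ-cycle length = 8 (tail of 0 descent steps not counted)

8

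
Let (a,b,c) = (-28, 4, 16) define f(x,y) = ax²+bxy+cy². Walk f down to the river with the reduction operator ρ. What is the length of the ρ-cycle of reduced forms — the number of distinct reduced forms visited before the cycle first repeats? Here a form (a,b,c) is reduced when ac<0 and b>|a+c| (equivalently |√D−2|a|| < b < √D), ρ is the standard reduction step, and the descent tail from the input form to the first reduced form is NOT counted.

D = 1808, ⌊√D⌋ = 42
descent: ρ → (16,28,-16)  [lands on river]
river: ρ → (-16,36,8)
river: ρ → (8,28,-32)
river: ρ → (-32,36,4)
river: ρ → (4,36,-32)
river: ρ → (-32,28,8)
river: ρ → (8,36,-16)
river: ρ → (-16,28,16)
river: ρ → (16,36,-8)
river: ρ → (-8,28,32)
river: ρ → (32,36,-4)
river: ρ → (-4,36,32)
river: ρ → (32,28,-8)
river: ρ → (-8,36,16)
ρ-cycle length = 14 (tail of 1 descent step not counted)

14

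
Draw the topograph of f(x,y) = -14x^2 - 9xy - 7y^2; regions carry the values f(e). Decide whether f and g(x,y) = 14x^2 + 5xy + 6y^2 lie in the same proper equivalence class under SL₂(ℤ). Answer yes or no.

D₁ = -311, D₂ = -311
f is negative-definite; reduce −f:
−f: flip: (14,9,7)→(7,-9,14)
−f: translate: b→5 (≡-9 mod 14), so (7,-9,14)→(7,5,12)
−f: reduced (well bottom): (7,5,12) with a≤c, −a<b≤a
flip sign back: reduced form of f is (-7,-5,-12)
g: flip: (14,5,6)→(6,-5,14)
g: reduced (well bottom): (6,-5,14) with a≤c, −a<b≤a
reduced forms (-7, -5, -12) vs (6, -5, 14) ⇒ inequivalent

no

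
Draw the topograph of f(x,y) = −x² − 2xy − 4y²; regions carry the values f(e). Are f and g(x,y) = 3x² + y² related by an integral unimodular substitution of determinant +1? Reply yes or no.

D₁ = -12, D₂ = -12
f is negative-definite; reduce −f:
−f: translate: b→0 (≡2 mod 2), so (1,2,4)→(1,0,3)
−f: reduced (well bottom): (1,0,3) with a≤c, −a<b≤a
flip sign back: reduced form of f is (-1,0,-3)
g: flip: (3,0,1)→(1,0,3)
g: reduced (well bottom): (1,0,3) with a≤c, −a<b≤a
reduced forms (-1, 0, -3) vs (1, 0, 3) ⇒ inequivalent

no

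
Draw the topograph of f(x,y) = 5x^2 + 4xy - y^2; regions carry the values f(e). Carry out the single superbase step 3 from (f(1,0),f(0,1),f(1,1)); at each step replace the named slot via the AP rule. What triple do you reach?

start (5,-1,8) = (f(1,0),f(0,1),f(1,1))
replace slot 3: 2·(5+(-1)) − 8 = 0 → (5,-1,0)

5,-1,0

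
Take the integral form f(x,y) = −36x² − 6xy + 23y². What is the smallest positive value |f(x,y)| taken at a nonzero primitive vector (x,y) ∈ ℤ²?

descent: ρ → (23,52,-7)  [lands on river]
river: ρ → (-7,46,44)
river: ρ → (44,42,-9)
river: ρ → (-9,48,29)
river: ρ → (29,10,-28)
river: ρ → (-28,46,11)
river: ρ → (11,42,-36)
river: ρ → (-36,30,17)
river: ρ → (17,38,-28)
river: ρ → (-28,18,27)
river: ρ → (27,36,-19)
river: ρ → (-19,40,23)
closes: descent 1, river 12
min |a| on river = 7

7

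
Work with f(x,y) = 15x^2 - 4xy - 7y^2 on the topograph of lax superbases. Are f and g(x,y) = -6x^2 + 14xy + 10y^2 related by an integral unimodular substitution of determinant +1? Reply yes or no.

D₁ = 436, D₂ = 436
river cycle of f (length 30): (-7, 18, 4), (4, 14, -15), (-15, 16, 3), (3, 20, -3), (-3, 16, 15), (15, 14, -4), (-4, 18, 7), (7, 10, -12), (-12, 14, 5), (5, 16, -9), … (20 more)
river cycle of g (length 14): (10, 6, -10), (-10, 14, 6), (6, 10, -14), (-14, 18, 2), (2, 18, -14), (-14, 10, 6), (6, 14, -10), (-10, 6, 10), (10, 14, -6), (-6, 10, 14), … (4 more)
cycles differ ⇒ inequivalent

no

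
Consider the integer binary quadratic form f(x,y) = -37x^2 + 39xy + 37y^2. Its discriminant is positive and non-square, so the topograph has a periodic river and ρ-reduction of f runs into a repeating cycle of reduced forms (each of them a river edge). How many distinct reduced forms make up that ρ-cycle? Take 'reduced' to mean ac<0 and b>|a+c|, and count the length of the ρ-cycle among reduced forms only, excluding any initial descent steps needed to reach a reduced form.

D = 6997, ⌊√D⌋ = 83
river: ρ → (37,35,-39)
river: ρ → (-39,43,33)
river: ρ → (33,23,-49)
river: ρ → (-49,75,7)
river: ρ → (7,79,-27)
river: ρ → (-27,83,1)
river: ρ → (1,83,-27)
river: ρ → (-27,79,7)
river: ρ → (7,75,-49)
river: ρ → (-49,23,33)
river: ρ → (33,43,-39)
river: ρ → (-39,35,37)
river: ρ → (37,39,-37)
river: ρ → (-37,35,39)
river: ρ → (39,43,-33)
river: ρ → (-33,23,49)
river: ρ → (49,75,-7)
river: ρ → (-7,79,27)
river: ρ → (27,83,-1)
river: ρ → (-1,83,27)
river: ρ → (27,79,-7)
river: ρ → (-7,75,49)
river: ρ → (49,23,-33)
river: ρ → (-33,43,39)
river: ρ → (39,35,-37)
river: ρ → (-37,39,37)
ρ-cycle length = 26 (tail of 0 descent steps not counted)

26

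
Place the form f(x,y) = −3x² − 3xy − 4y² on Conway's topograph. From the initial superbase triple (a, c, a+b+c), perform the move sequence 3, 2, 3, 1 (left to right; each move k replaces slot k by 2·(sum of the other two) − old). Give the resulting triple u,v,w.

start (-3,-4,-10) = (f(1,0),f(0,1),f(1,1))
replace slot 3: 2·((-3)+(-4)) − (-10) = -4 → (-3,-4,-4)
replace slot 2: 2·((-3)+(-4)) − (-4) = -10 → (-3,-10,-4)
replace slot 3: 2·((-3)+(-10)) − (-4) = -22 → (-3,-10,-22)
replace slot 1: 2·((-10)+(-22)) − (-3) = -61 → (-61,-10,-22)

-61,-10,-22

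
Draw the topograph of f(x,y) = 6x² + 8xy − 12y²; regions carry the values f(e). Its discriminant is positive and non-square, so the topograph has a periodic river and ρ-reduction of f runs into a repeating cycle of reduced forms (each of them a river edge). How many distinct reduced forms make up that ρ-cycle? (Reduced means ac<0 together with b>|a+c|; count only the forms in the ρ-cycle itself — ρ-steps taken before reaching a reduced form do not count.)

D = 352, ⌊√D⌋ = 18
river: ρ → (-12,16,2)
river: ρ → (2,16,-12)
river: ρ → (-12,8,6)
river: ρ → (6,16,-4)
river: ρ → (-4,16,6)
river: ρ → (6,8,-12)
ρ-cycle length = 6 (tail of 0 descent steps not counted)

6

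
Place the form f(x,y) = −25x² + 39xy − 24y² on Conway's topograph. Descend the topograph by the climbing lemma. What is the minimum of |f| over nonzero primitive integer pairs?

translate: b→11 (≡-39 mod 50), so (25,-39,24)→(25,11,10)
flip: (25,11,10)→(10,-11,25)
translate: b→9 (≡-11 mod 20), so (10,-11,25)→(10,9,24)
reduced (well bottom): (10,9,24) with a≤c, −a<b≤a
well minimum |f| = |-10| = 10 (negative-definite)

10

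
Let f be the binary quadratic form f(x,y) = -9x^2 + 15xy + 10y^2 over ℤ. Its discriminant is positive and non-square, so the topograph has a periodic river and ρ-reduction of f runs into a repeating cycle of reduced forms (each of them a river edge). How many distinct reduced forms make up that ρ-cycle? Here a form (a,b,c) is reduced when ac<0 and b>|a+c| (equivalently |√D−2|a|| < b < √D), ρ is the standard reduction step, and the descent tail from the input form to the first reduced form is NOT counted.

D = 585, ⌊√D⌋ = 24
river: ρ → (10,5,-14)
river: ρ → (-14,23,1)
river: ρ → (1,23,-14)
river: ρ → (-14,5,10)
river: ρ → (10,15,-9)
river: ρ → (-9,21,4)
river: ρ → (4,19,-14)
river: ρ → (-14,9,9)
river: ρ → (9,9,-14)
river: ρ → (-14,19,4)
river: ρ → (4,21,-9)
river: ρ → (-9,15,10)
ρ-cycle length = 12 (tail of 0 descent steps not counted)

12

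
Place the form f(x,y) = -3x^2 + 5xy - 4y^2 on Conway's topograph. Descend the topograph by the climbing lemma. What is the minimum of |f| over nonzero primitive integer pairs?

translate: b→1 (≡-5 mod 6), so (3,-5,4)→(3,1,2)
flip: (3,1,2)→(2,-1,3)
reduced (well bottom): (2,-1,3) with a≤c, −a<b≤a
well minimum |f| = |-2| = 2 (negative-definite)

2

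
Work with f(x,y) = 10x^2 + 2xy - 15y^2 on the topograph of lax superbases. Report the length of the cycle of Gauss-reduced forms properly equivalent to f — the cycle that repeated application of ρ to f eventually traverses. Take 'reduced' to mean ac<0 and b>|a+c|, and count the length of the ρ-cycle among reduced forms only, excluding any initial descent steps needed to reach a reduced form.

D = 604, ⌊√D⌋ = 24
descent: ρ → (-15,-2,10)
descent: ρ → (10,22,-3)  [lands on river]
river: ρ → (-3,20,17)
river: ρ → (17,14,-6)
river: ρ → (-6,22,5)
river: ρ → (5,18,-14)
river: ρ → (-14,10,9)
river: ρ → (9,8,-15)
river: ρ → (-15,22,2)
river: ρ → (2,22,-15)
river: ρ → (-15,8,9)
river: ρ → (9,10,-14)
river: ρ → (-14,18,5)
river: ρ → (5,22,-6)
river: ρ → (-6,14,17)
river: ρ → (17,20,-3)
river: ρ → (-3,22,10)
river: ρ → (10,18,-7)
river: ρ → (-7,24,1)
river: ρ → (1,24,-7)
river: ρ → (-7,18,10)
ρ-cycle length = 20 (tail of 2 descent steps not counted)

20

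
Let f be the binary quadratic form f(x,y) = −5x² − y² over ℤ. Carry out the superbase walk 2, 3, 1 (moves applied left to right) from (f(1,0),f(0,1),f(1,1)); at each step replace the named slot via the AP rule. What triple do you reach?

start (-5,-1,-6) = (f(1,0),f(0,1),f(1,1))
replace slot 2: 2·((-5)+(-6)) − (-1) = -21 → (-5,-21,-6)
replace slot 3: 2·((-5)+(-21)) − (-6) = -46 → (-5,-21,-46)
replace slot 1: 2·((-21)+(-46)) − (-5) = -129 → (-129,-21,-46)

-129,-21,-46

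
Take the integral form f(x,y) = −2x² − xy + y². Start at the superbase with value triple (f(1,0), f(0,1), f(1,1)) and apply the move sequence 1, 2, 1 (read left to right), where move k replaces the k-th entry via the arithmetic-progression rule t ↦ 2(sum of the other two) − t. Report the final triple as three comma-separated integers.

start (-2,1,-2) = (f(1,0),f(0,1),f(1,1))
replace slot 1: 2·(1+(-2)) − (-2) = 0 → (0,1,-2)
replace slot 2: 2·(0+(-2)) − 1 = -5 → (0,-5,-2)
replace slot 1: 2·((-5)+(-2)) − 0 = -14 → (-14,-5,-2)

-14,-5,-2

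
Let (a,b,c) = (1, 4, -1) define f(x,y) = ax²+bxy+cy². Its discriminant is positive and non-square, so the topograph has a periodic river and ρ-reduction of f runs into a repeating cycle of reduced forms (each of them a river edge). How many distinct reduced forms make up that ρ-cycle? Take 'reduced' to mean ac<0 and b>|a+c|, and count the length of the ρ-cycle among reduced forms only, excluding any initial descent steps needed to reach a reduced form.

D = 20, ⌊√D⌋ = 4
river: ρ → (-1,4,1)
river: ρ → (1,4,-1)
ρ-cycle length = 2 (tail of 0 descent steps not counted)

2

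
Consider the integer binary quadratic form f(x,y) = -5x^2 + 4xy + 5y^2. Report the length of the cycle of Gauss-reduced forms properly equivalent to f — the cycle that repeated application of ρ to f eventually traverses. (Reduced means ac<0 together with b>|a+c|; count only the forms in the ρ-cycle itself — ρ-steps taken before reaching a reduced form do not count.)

D = 116, ⌊√D⌋ = 10
river: ρ → (5,6,-4)
river: ρ → (-4,10,1)
river: ρ → (1,10,-4)
river: ρ → (-4,6,5)
river: ρ → (5,4,-5)
river: ρ → (-5,6,4)
river: ρ → (4,10,-1)
river: ρ → (-1,10,4)
river: ρ → (4,6,-5)
river: ρ → (-5,4,5)
ρ-cycle length = 10 (tail of 0 descent steps not counted)

10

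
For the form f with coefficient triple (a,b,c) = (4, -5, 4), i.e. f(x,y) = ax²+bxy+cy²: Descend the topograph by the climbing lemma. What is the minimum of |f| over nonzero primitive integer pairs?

translate: b→3 (≡-5 mod 8), so (4,-5,4)→(4,3,3)
flip: (4,3,3)→(3,-3,4)
translate: b→3 (≡-3 mod 6), so (3,-3,4)→(3,3,4)
reduced (well bottom): (3,3,4) with a≤c, −a<b≤a
well minimum = a = 3

3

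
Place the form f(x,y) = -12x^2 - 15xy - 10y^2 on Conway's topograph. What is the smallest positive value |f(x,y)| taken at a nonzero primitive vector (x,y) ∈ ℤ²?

translate: b→-9 (≡15 mod 24), so (12,15,10)→(12,-9,7)
flip: (12,-9,7)→(7,9,12)
translate: b→-5 (≡9 mod 14), so (7,9,12)→(7,-5,10)
reduced (well bottom): (7,-5,10) with a≤c, −a<b≤a
well minimum |f| = |-7| = 7 (negative-definite)

7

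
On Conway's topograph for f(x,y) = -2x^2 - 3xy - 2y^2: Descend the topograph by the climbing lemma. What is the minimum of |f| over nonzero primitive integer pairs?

translate: b→-1 (≡3 mod 4), so (2,3,2)→(2,-1,1)
flip: (2,-1,1)→(1,1,2)
reduced (well bottom): (1,1,2) with a≤c, −a<b≤a
well minimum |f| = |-1| = 1 (negative-definite)

1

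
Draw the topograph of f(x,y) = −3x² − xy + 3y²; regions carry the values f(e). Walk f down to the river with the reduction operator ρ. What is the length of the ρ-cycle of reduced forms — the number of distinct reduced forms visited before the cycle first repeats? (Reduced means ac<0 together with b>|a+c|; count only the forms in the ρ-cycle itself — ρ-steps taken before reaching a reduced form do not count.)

D = 37, ⌊√D⌋ = 6
descent: ρ → (3,1,-3)  [lands on river]
river: ρ → (-3,5,1)
river: ρ → (1,5,-3)
river: ρ → (-3,1,3)
river: ρ → (3,5,-1)
river: ρ → (-1,5,3)
ρ-cycle length = 6 (tail of 1 descent step not counted)

6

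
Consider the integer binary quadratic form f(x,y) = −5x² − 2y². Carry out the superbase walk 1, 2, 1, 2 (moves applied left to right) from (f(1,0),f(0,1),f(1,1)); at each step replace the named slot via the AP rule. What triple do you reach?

start (-5,-2,-7) = (f(1,0),f(0,1),f(1,1))
replace slot 1: 2·((-2)+(-7)) − (-5) = -13 → (-13,-2,-7)
replace slot 2: 2·((-13)+(-7)) − (-2) = -38 → (-13,-38,-7)
replace slot 1: 2·((-38)+(-7)) − (-13) = -77 → (-77,-38,-7)
replace slot 2: 2·((-77)+(-7)) − (-38) = -130 → (-77,-130,-7)

-77,-130,-7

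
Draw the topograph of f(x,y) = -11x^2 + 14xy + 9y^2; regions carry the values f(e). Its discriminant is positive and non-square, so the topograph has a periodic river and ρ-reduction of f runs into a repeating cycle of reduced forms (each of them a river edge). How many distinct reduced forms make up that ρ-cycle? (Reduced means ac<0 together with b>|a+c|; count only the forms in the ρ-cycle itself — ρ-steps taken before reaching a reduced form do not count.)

D = 592, ⌊√D⌋ = 24
river: ρ → (9,22,-3)
river: ρ → (-3,20,16)
river: ρ → (16,12,-7)
river: ρ → (-7,16,12)
river: ρ → (12,8,-11)
river: ρ → (-11,14,9)
ρ-cycle length = 6 (tail of 0 descent steps not counted)

6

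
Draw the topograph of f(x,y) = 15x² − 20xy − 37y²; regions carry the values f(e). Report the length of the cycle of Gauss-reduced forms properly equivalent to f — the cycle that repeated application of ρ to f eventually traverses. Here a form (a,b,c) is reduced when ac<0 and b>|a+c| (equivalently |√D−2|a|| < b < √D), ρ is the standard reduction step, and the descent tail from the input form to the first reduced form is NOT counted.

D = 2620, ⌊√D⌋ = 51
descent: ρ → (-37,20,15)
descent: ρ → (15,40,-17)  [lands on river]
river: ρ → (-17,28,27)
river: ρ → (27,26,-18)
river: ρ → (-18,46,7)
river: ρ → (7,38,-42)
river: ρ → (-42,46,3)
river: ρ → (3,50,-10)
river: ρ → (-10,50,3)
river: ρ → (3,46,-42)
river: ρ → (-42,38,7)
river: ρ → (7,46,-18)
river: ρ → (-18,26,27)
river: ρ → (27,28,-17)
river: ρ → (-17,40,15)
river: ρ → (15,50,-2)
river: ρ → (-2,50,15)
ρ-cycle length = 16 (tail of 2 descent steps not counted)

16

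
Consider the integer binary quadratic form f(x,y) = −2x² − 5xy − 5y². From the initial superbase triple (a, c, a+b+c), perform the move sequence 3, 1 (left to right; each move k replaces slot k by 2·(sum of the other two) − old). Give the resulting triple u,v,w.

start (-2,-5,-12) = (f(1,0),f(0,1),f(1,1))
replace slot 3: 2·((-2)+(-5)) − (-12) = -2 → (-2,-5,-2)
replace slot 1: 2·((-5)+(-2)) − (-2) = -12 → (-12,-5,-2)

-12,-5,-2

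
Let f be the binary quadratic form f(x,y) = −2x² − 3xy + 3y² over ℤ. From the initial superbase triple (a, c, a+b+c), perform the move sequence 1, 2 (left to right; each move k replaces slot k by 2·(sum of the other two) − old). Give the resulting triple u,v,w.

start (-2,3,-2) = (f(1,0),f(0,1),f(1,1))
replace slot 1: 2·(3+(-2)) − (-2) = 4 → (4,3,-2)
replace slot 2: 2·(4+(-2)) − 3 = 1 → (4,1,-2)

4,1,-2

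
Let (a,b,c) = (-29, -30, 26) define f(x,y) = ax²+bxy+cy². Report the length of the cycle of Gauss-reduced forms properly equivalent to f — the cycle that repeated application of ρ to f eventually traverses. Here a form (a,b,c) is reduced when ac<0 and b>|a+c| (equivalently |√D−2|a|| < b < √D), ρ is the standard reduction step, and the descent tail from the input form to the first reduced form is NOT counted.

D = 3916, ⌊√D⌋ = 62
descent: ρ → (26,30,-29)  [lands on river]
river: ρ → (-29,28,27)
river: ρ → (27,26,-30)
river: ρ → (-30,34,23)
river: ρ → (23,58,-6)
river: ρ → (-6,62,3)
river: ρ → (3,58,-46)
river: ρ → (-46,34,15)
river: ρ → (15,56,-13)
river: ρ → (-13,48,31)
river: ρ → (31,14,-30)
river: ρ → (-30,46,15)
river: ρ → (15,44,-33)
river: ρ → (-33,22,26)
ρ-cycle length = 14 (tail of 1 descent step not counted)

14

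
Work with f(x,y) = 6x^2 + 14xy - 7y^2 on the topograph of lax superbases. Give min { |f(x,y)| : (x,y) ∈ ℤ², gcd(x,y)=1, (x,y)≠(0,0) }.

river: ρ → (-7,14,6)
river: ρ → (6,10,-11)
river: ρ → (-11,12,5)
river: ρ → (5,18,-2)
river: ρ → (-2,18,5)
river: ρ → (5,12,-11)
river: ρ → (-11,10,6)
river: ρ → (6,14,-7)
closes: descent 0, river 8
min |a| on river = 2

2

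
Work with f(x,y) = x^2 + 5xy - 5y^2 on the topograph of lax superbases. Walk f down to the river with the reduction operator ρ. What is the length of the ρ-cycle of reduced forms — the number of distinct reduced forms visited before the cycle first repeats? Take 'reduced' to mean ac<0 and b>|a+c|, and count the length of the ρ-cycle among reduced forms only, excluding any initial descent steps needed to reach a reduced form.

D = 45, ⌊√D⌋ = 6
river: ρ → (-5,5,1)
river: ρ → (1,5,-5)
ρ-cycle length = 2 (tail of 0 descent steps not counted)

2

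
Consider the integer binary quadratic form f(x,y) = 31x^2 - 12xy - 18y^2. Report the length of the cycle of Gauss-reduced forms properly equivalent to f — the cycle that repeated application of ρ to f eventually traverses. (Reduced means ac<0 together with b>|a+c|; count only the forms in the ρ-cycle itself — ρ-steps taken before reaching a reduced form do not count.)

D = 2376, ⌊√D⌋ = 48
descent: ρ → (-18,48,1)  [lands on river]
river: ρ → (1,48,-18)
river: ρ → (-18,24,25)
river: ρ → (25,26,-17)
river: ρ → (-17,42,9)
river: ρ → (9,48,-2)
river: ρ → (-2,48,9)
river: ρ → (9,42,-17)
river: ρ → (-17,26,25)
river: ρ → (25,24,-18)
ρ-cycle length = 10 (tail of 1 descent step not counted)

10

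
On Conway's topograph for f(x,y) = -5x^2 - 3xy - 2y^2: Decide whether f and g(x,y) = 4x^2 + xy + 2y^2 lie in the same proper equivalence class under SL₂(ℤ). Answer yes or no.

D₁ = -31, D₂ = -31
f is negative-definite; reduce −f:
−f: flip: (5,3,2)→(2,-3,5)
−f: translate: b→1 (≡-3 mod 4), so (2,-3,5)→(2,1,4)
−f: reduced (well bottom): (2,1,4) with a≤c, −a<b≤a
flip sign back: reduced form of f is (-2,-1,-4)
g: flip: (4,1,2)→(2,-1,4)
g: reduced (well bottom): (2,-1,4) with a≤c, −a<b≤a
reduced forms (-2, -1, -4) vs (2, -1, 4) ⇒ inequivalent

no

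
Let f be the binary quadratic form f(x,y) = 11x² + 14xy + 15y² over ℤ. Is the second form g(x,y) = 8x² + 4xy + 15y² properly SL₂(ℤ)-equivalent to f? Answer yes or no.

D₁ = -464, D₂ = -464
f: translate: b→-8 (≡14 mod 22), so (11,14,15)→(11,-8,12)
f: reduced (well bottom): (11,-8,12) with a≤c, −a<b≤a
g: reduced (well bottom): (8,4,15) with a≤c, −a<b≤a
reduced forms (11, -8, 12) vs (8, 4, 15) ⇒ inequivalent

no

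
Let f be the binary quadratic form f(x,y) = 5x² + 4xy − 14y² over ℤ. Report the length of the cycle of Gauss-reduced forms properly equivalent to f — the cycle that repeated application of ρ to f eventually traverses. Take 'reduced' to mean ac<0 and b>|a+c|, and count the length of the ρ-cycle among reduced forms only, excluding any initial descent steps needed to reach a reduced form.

D = 296, ⌊√D⌋ = 17
descent: ρ → (-14,-4,5)
descent: ρ → (5,14,-5)  [lands on river]
river: ρ → (-5,16,2)
river: ρ → (2,16,-5)
river: ρ → (-5,14,5)
river: ρ → (5,16,-2)
river: ρ → (-2,16,5)
ρ-cycle length = 6 (tail of 2 descent steps not counted)

6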